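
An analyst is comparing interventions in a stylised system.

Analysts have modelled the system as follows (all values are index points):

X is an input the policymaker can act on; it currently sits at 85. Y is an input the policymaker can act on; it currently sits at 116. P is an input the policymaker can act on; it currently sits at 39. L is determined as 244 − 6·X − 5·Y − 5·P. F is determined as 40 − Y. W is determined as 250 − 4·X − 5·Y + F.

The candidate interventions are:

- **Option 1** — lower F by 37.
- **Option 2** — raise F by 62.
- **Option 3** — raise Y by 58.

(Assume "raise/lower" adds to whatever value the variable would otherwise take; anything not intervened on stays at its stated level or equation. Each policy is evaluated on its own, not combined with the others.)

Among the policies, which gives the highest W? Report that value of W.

-684

Option 1 (F − 37):
  X = 85
  Y = 116
  F = 40 − 116 (−37 from intervention) = -113
  W = 250 − 4·85 − 5·116 + (-113) = -783
Option 2 (F + 62):
  X = 85
  Y = 116
  F = 40 − 116 (+62 from intervention) = -14
  W = 250 − 4·85 − 5·116 + (-14) = -684
Option 3 (Y + 58):
  X = 85
  Y = 116 + 58 = 174
  F = 40 − 174 = -134
  W = 250 − 4·85 − 5·174 + (-134) = -1094
Comparing — Option 1: W=-783, Option 2: W=-684, Option 3: W=-1094. Highest is -684 (Option 2).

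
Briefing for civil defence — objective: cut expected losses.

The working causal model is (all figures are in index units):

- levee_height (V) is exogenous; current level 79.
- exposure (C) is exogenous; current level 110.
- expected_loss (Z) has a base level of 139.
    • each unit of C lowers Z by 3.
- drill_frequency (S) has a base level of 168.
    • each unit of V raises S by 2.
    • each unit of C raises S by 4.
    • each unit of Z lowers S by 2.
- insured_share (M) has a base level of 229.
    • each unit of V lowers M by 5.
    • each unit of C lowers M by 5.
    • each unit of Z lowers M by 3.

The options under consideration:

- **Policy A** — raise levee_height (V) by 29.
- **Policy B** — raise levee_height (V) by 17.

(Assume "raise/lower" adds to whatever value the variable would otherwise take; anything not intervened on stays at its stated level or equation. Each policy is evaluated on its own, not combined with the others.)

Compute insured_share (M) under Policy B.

-228

Policy B (V + 17):
  V = 79 + 17 = 96
  C = 110
  Z = 139 − 3·110 = -191
  M = 229 − 5·96 − 5·110 − 3·(-191) = -228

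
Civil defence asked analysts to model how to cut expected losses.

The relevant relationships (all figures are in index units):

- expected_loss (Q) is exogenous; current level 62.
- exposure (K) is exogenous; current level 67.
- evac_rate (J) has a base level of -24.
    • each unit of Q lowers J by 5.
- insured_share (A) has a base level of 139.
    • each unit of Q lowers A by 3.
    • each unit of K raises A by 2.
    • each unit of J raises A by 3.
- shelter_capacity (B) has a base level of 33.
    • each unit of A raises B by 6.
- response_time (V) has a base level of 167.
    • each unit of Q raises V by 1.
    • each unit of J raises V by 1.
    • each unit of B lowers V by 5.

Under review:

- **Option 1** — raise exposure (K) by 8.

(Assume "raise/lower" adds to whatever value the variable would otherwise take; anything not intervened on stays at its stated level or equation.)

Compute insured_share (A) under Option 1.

-899

Option 1 (K + 8):
  Q = 62
  K = 67 + 8 = 75
  J = -24 − 5·62 = -334
  A = 139 − 3·62 + 2·75 + 3·(-334) = -899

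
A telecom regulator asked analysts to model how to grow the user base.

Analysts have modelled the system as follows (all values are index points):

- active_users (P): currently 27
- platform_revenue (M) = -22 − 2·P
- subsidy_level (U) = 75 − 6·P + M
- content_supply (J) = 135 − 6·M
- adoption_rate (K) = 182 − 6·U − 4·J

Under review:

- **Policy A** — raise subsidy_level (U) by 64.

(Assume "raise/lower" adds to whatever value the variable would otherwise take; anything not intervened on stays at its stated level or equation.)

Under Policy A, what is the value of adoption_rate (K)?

-1588

Policy A (U + 64):
  P = 27
  M = -22 − 2·27 = -76
  U = 75 − 6·27 + (-76) (+64 from intervention) = -99
  J = 135 − 6·(-76) = 591
  K = 182 − 6·(-99) − 4·591 = -1588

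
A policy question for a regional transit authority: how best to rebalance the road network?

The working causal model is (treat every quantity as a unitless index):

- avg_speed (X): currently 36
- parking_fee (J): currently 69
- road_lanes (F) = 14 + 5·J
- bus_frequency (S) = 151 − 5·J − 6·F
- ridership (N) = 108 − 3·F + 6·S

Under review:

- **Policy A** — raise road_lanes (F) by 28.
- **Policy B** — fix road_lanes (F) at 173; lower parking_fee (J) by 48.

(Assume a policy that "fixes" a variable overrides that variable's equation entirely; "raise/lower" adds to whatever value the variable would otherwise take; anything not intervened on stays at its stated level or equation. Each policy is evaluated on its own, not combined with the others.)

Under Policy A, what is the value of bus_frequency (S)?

-2516

Policy A (F + 28):
  J = 69
  F = 14 + 5·69 (+28 from intervention) = 387
  S = 151 − 5·69 − 6·387 = -2516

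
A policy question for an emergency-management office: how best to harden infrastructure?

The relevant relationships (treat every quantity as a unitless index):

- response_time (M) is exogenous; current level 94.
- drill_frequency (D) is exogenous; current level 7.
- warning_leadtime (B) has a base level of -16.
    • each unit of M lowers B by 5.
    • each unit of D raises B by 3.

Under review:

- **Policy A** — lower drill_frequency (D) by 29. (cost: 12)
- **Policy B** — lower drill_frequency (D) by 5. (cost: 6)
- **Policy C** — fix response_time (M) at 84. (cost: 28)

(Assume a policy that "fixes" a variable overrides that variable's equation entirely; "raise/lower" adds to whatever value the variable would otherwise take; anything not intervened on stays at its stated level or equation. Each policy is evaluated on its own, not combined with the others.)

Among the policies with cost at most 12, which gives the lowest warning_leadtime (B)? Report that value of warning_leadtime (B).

Policy A (D − 29):
  M = 94
  D = 7 − 29 = -22
  B = -16 − 5·94 + 3·(-22) = -552
Policy B (D − 5):
  M = 94
  D = 7 − 5 = 2
  B = -16 − 5·94 + 3·2 = -480
Comparing — Policy A: B=-552, Policy B: B=-480. Lowest is -552 (Policy A).

-552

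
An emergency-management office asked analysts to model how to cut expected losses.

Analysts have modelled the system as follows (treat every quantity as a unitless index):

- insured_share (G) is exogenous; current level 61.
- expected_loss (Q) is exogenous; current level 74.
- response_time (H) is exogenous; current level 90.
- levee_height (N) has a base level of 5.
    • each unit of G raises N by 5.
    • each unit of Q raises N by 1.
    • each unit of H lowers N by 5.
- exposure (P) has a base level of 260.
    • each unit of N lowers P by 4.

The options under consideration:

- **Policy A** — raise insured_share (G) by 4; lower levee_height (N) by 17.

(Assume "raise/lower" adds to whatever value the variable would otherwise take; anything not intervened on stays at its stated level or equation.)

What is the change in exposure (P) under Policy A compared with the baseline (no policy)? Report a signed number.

-12

Baseline:
  G = 61
  Q = 74
  H = 90
  N = 5 + 5·61 + 74 − 5·90 = -66
  P = 260 − 4·(-66) = 524
Policy A (G + 4, N − 17):
  G = 61 + 4 = 65
  Q = 74
  H = 90
  N = 5 + 5·65 + 74 − 5·90 (−17 from intervention) = -63
  P = 260 − 4·(-63) = 512
Change in P: 512 − 524 = -12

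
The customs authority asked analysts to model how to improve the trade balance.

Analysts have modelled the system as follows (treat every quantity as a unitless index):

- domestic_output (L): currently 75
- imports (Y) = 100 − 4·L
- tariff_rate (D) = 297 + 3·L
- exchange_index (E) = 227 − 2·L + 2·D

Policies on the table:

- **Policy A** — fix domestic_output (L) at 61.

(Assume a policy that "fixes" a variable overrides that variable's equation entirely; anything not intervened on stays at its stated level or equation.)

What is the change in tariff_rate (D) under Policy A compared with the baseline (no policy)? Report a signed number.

Baseline:
  L = 75
  D = 297 + 3·75 = 522
Policy A (L := 61):
  L = 61
  D = 297 + 3·61 = 480
Change in D: 480 − 522 = -42

-42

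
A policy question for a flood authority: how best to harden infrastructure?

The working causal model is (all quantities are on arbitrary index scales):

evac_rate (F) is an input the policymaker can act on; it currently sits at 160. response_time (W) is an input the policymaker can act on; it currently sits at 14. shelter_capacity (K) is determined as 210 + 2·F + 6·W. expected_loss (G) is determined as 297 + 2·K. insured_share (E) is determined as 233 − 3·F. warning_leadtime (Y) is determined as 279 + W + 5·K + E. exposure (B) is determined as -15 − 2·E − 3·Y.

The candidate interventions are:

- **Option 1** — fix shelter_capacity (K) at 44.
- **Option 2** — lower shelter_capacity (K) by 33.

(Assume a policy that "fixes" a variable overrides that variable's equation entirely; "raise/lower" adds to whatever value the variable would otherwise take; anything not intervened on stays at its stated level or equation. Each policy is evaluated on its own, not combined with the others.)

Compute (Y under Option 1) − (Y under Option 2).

Option 1 (K := 44):
  F = 160
  W = 14
  K = 44
  E = 233 − 3·160 = -247
  Y = 279 + 14 + 5·44 + (-247) = 266
Option 2 (K − 33):
  F = 160
  W = 14
  K = 210 + 2·160 + 6·14 (−33 from intervention) = 581
  E = 233 − 3·160 = -247
  Y = 279 + 14 + 5·581 + (-247) = 2951
Y: 266 − 2951 = -2685

-2685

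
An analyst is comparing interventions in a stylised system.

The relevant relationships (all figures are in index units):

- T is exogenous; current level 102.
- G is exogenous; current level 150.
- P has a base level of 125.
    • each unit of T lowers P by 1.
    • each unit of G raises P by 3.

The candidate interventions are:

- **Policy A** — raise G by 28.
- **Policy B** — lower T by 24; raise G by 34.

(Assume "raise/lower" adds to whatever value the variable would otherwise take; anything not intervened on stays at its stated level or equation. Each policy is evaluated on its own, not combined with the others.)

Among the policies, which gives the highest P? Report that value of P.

599

Policy A (G + 28):
  T = 102
  G = 150 + 28 = 178
  P = 125 − 102 + 3·178 = 557
Policy B (T − 24, G + 34):
  T = 102 − 24 = 78
  G = 150 + 34 = 184
  P = 125 − 78 + 3·184 = 599
Comparing — Policy A: P=557, Policy B: P=599. Highest is 599 (Policy B).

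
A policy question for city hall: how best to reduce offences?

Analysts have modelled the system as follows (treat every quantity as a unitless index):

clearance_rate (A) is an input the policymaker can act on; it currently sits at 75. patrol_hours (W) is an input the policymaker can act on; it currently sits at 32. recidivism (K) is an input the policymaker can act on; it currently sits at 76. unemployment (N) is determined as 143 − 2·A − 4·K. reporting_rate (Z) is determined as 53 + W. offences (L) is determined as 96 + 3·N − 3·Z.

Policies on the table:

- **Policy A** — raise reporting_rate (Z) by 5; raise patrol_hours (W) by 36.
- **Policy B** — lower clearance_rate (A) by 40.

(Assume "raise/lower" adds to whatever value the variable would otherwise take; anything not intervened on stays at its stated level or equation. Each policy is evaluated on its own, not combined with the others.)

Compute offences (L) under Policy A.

Policy A (Z + 5, W + 36):
  A = 75
  W = 32 + 36 = 68
  K = 76
  N = 143 − 2·75 − 4·76 = -311
  Z = 53 + 68 (+5 from intervention) = 126
  L = 96 + 3·(-311) − 3·126 = -1215

-1215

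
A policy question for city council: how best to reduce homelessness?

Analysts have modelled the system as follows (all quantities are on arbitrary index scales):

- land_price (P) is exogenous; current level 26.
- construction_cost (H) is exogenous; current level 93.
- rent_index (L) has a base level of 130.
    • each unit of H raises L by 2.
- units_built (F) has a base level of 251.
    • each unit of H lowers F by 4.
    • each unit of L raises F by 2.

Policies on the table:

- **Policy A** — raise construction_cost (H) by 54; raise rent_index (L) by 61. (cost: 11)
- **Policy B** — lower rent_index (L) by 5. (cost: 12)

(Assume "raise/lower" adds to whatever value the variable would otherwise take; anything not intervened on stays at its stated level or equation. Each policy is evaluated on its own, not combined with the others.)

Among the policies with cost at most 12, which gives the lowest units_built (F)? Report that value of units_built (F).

501

Policy A (H + 54, L + 61):
  H = 93 + 54 = 147
  L = 130 + 2·147 (+61 from intervention) = 485
  F = 251 − 4·147 + 2·485 = 633
Policy B (L − 5):
  H = 93
  L = 130 + 2·93 (−5 from intervention) = 311
  F = 251 − 4·93 + 2·311 = 501
Comparing — Policy A: F=633, Policy B: F=501. Lowest is 501 (Policy B).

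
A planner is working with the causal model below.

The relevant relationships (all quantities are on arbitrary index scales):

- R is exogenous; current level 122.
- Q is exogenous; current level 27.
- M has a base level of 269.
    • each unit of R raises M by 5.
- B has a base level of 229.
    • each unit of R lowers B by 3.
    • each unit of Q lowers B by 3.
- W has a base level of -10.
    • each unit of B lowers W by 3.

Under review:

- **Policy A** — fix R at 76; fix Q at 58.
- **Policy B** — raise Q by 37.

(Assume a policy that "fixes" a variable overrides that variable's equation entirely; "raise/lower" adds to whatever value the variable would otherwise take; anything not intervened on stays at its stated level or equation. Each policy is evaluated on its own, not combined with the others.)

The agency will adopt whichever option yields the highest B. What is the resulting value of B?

Policy A (R := 76, Q := 58):
  R = 76
  Q = 58
  B = 229 − 3·76 − 3·58 = -173
Policy B (Q + 37):
  R = 122
  Q = 27 + 37 = 64
  B = 229 − 3·122 − 3·64 = -329
Comparing — Policy A: B=-173, Policy B: B=-329. Highest is -173 (Policy A).

-173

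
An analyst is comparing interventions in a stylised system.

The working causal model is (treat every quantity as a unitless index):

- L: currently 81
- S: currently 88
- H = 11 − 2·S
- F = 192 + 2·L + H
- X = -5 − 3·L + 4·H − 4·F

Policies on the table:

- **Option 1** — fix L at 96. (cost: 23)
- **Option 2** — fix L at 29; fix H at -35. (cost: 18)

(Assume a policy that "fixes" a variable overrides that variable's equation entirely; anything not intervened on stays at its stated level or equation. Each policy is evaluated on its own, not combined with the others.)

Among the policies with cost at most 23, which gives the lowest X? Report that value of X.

-1829

Option 1 (L := 96):
  L = 96
  S = 88
  H = 11 − 2·88 = -165
  F = 192 + 2·96 + (-165) = 219
  X = -5 − 3·96 + 4·(-165) − 4·219 = -1829
Option 2 (L := 29, H := -35):
  L = 29
  S = 88
  H = -35
  F = 192 + 2·29 + (-35) = 215
  X = -5 − 3·29 + 4·(-35) − 4·215 = -1092
Comparing — Option 1: X=-1829, Option 2: X=-1092. Lowest is -1829 (Option 1).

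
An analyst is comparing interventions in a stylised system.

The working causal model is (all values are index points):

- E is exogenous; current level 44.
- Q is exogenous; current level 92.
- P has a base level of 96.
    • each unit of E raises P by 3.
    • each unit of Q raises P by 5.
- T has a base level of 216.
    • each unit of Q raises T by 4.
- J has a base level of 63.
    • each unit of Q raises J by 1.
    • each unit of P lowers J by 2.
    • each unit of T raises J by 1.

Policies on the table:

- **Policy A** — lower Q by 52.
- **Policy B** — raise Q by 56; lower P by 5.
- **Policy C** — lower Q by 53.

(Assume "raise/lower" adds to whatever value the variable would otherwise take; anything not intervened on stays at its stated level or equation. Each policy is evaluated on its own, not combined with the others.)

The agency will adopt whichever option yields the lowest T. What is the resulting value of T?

372

Policy A (Q − 52):
  Q = 92 − 52 = 40
  T = 216 + 4·40 = 376
Policy B (Q + 56, P − 5):
  Q = 92 + 56 = 148
  T = 216 + 4·148 = 808
Policy C (Q − 53):
  Q = 92 − 53 = 39
  T = 216 + 4·39 = 372
Comparing — Policy A: T=376, Policy B: T=808, Policy C: T=372. Lowest is 372 (Policy C).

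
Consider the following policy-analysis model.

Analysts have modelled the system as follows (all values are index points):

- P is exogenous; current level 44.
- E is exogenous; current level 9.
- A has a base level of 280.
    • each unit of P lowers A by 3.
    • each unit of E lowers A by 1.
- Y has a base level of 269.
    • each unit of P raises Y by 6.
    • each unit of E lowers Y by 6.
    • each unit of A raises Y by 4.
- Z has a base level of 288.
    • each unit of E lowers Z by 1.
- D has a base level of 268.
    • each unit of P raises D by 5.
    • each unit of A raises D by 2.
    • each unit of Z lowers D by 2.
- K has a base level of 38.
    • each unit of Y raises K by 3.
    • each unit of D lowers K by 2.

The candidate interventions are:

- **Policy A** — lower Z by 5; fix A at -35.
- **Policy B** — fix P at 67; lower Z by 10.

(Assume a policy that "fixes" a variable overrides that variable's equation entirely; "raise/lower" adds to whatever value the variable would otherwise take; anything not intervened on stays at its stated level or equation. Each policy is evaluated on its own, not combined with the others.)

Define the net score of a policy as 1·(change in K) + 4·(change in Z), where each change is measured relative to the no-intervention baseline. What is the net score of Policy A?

Baseline:
  P = 44
  E = 9
  A = 280 − 3·44 − 9 = 139
  Y = 269 + 6·44 − 6·9 + 4·139 = 1035
  Z = 288 − 9 = 279
  D = 268 + 5·44 + 2·139 − 2·279 = 208
  K = 38 + 3·1035 − 2·208 = 2727
Policy A (Z − 5, A := -35):
  P = 44
  E = 9
  A = -35
  Y = 269 + 6·44 − 6·9 + 4·(-35) = 339
  Z = 288 − 9 (−5 from intervention) = 274
  D = 268 + 5·44 + 2·(-35) − 2·274 = -130
  K = 38 + 3·339 − 2·(-130) = 1315
ΔK = 1315 − 2727 = -1412; ΔZ = 274 − 279 = -5
Score = 1·(-1412) + 4·(-5) = -1432

-1432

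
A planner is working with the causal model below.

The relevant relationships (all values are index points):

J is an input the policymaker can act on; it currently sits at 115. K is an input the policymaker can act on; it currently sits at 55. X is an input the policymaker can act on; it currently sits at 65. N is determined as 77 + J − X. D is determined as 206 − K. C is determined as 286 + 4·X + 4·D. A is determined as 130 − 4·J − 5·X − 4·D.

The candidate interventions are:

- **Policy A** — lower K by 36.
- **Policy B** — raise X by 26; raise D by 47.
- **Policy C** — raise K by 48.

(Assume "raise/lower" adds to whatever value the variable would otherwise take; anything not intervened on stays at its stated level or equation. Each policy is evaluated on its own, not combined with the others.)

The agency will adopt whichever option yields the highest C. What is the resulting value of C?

1442

Policy A (K − 36):
  K = 55 − 36 = 19
  X = 65
  D = 206 − 19 = 187
  C = 286 + 4·65 + 4·187 = 1294
Policy B (X + 26, D + 47):
  K = 55
  X = 65 + 26 = 91
  D = 206 − 55 (+47 from intervention) = 198
  C = 286 + 4·91 + 4·198 = 1442
Policy C (K + 48):
  K = 55 + 48 = 103
  X = 65
  D = 206 − 103 = 103
  C = 286 + 4·65 + 4·103 = 958
Comparing — Policy A: C=1294, Policy B: C=1442, Policy C: C=958. Highest is 1442 (Policy B).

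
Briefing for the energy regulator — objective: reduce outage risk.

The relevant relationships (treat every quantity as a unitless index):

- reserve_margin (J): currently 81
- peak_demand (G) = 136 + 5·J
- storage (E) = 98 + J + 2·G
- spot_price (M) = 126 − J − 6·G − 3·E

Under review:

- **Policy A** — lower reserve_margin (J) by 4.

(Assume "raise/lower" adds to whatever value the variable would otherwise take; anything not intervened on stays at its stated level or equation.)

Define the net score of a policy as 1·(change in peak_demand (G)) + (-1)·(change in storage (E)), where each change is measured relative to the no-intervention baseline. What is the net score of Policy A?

Baseline:
  J = 81
  G = 136 + 5·81 = 541
  E = 98 + 81 + 2·541 = 1261
Policy A (J − 4):
  J = 81 − 4 = 77
  G = 136 + 5·77 = 521
  E = 98 + 77 + 2·521 = 1217
ΔG = 521 − 541 = -20; ΔE = 1217 − 1261 = -44
Score = 1·(-20) + (-1)·(-44) = 24

24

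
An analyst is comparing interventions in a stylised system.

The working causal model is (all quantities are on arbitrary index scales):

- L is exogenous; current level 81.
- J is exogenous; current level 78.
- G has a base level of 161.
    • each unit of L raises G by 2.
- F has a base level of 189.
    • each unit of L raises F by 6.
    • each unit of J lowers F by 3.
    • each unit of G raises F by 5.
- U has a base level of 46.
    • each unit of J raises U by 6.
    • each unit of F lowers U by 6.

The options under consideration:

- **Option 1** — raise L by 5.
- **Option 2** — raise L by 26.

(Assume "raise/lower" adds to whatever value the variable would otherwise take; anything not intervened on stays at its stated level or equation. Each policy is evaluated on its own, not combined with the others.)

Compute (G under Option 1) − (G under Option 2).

Option 1 (L + 5):
  L = 81 + 5 = 86
  G = 161 + 2·86 = 333
Option 2 (L + 26):
  L = 81 + 26 = 107
  G = 161 + 2·107 = 375
G: 333 − 375 = -42

-42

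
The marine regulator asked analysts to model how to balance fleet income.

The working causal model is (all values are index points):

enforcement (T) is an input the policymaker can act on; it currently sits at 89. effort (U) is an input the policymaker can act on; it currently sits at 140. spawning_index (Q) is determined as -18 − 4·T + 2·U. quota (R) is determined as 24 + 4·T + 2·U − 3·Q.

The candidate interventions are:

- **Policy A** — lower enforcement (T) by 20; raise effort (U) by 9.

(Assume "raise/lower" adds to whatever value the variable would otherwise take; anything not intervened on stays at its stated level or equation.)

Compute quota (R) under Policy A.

Policy A (T − 20, U + 9):
  T = 89 − 20 = 69
  U = 140 + 9 = 149
  Q = -18 − 4·69 + 2·149 = 4
  R = 24 + 4·69 + 2·149 − 3·4 = 586

586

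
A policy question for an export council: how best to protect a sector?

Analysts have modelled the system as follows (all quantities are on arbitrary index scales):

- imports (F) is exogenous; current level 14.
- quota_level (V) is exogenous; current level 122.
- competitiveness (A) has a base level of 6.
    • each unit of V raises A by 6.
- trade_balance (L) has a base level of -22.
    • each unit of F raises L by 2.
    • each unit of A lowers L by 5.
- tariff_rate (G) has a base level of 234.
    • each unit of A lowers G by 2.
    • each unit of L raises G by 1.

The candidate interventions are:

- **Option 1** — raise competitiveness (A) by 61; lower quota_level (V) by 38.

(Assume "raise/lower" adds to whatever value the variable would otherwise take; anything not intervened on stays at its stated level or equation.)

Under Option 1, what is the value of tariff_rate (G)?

-3757

Option 1 (A + 61, V − 38):
  F = 14
  V = 122 − 38 = 84
  A = 6 + 6·84 (+61 from intervention) = 571
  L = -22 + 2·14 − 5·571 = -2849
  G = 234 − 2·571 + (-2849) = -3757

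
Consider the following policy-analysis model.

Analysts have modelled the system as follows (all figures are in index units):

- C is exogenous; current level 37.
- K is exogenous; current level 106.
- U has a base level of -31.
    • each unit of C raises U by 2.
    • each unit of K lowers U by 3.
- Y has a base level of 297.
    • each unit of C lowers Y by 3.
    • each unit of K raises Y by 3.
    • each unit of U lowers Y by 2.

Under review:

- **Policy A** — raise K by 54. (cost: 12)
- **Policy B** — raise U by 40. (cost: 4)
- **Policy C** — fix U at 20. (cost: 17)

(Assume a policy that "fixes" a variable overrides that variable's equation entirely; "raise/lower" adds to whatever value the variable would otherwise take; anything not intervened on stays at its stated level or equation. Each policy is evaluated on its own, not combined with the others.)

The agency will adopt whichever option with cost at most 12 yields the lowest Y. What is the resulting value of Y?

Policy A (K + 54):
  C = 37
  K = 106 + 54 = 160
  U = -31 + 2·37 − 3·160 = -437
  Y = 297 − 3·37 + 3·160 − 2·(-437) = 1540
Policy B (U + 40):
  C = 37
  K = 106
  U = -31 + 2·37 − 3·106 (+40 from intervention) = -235
  Y = 297 − 3·37 + 3·106 − 2·(-235) = 974
Comparing — Policy A: Y=1540, Policy B: Y=974. Lowest is 974 (Policy B).

974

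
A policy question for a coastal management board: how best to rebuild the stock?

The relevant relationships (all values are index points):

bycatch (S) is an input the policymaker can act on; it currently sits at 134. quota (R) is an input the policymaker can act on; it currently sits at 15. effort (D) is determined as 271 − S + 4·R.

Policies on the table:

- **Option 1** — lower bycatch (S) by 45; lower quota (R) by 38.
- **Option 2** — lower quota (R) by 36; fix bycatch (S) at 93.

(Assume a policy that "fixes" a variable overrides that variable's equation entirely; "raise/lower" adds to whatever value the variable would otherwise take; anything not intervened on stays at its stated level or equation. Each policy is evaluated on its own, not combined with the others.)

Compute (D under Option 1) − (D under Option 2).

-4

Option 1 (S − 45, R − 38):
  S = 134 − 45 = 89
  R = 15 − 38 = -23
  D = 271 − 89 + 4·(-23) = 90
Option 2 (R − 36, S := 93):
  S = 93
  R = 15 − 36 = -21
  D = 271 − 93 + 4·(-21) = 94
D: 90 − 94 = -4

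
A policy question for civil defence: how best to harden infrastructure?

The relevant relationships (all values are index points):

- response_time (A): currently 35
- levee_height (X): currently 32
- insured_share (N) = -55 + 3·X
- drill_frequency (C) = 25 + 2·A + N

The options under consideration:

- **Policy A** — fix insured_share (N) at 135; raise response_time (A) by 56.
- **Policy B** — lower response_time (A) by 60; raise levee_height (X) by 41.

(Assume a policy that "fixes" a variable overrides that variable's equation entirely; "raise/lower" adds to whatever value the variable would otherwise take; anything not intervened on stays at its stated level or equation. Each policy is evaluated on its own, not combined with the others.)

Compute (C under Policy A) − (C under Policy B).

Policy A (N := 135, A + 56):
  A = 35 + 56 = 91
  X = 32
  N = 135
  C = 25 + 2·91 + 135 = 342
Policy B (A − 60, X + 41):
  A = 35 − 60 = -25
  X = 32 + 41 = 73
  N = -55 + 3·73 = 164
  C = 25 + 2·(-25) + 164 = 139
C: 342 − 139 = 203

203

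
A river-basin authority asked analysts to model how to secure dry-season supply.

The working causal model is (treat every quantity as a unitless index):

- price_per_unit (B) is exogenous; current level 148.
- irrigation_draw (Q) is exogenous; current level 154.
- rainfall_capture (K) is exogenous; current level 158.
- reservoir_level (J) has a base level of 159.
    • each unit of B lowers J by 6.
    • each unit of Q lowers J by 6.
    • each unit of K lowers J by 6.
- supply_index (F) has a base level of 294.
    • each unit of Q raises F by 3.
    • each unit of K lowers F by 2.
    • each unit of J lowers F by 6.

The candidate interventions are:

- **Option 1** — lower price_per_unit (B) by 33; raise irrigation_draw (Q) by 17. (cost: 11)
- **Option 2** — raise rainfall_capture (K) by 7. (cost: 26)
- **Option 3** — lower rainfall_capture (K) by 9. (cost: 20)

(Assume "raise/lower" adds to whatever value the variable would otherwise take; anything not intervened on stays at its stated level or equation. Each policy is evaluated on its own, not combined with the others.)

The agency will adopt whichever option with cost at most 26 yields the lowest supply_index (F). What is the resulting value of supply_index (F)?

15521

Option 1 (B − 33, Q + 17):
  B = 148 − 33 = 115
  Q = 154 + 17 = 171
  K = 158
  J = 159 − 6·115 − 6·171 − 6·158 = -2505
  F = 294 + 3·171 − 2·158 − 6·(-2505) = 15521
Option 2 (K + 7):
  B = 148
  Q = 154
  K = 158 + 7 = 165
  J = 159 − 6·148 − 6·154 − 6·165 = -2643
  F = 294 + 3·154 − 2·165 − 6·(-2643) = 16284
Option 3 (K − 9):
  B = 148
  Q = 154
  K = 158 − 9 = 149
  J = 159 − 6·148 − 6·154 − 6·149 = -2547
  F = 294 + 3·154 − 2·149 − 6·(-2547) = 15740
Comparing — Option 1: F=15521, Option 2: F=16284, Option 3: F=15740. Lowest is 15521 (Option 1).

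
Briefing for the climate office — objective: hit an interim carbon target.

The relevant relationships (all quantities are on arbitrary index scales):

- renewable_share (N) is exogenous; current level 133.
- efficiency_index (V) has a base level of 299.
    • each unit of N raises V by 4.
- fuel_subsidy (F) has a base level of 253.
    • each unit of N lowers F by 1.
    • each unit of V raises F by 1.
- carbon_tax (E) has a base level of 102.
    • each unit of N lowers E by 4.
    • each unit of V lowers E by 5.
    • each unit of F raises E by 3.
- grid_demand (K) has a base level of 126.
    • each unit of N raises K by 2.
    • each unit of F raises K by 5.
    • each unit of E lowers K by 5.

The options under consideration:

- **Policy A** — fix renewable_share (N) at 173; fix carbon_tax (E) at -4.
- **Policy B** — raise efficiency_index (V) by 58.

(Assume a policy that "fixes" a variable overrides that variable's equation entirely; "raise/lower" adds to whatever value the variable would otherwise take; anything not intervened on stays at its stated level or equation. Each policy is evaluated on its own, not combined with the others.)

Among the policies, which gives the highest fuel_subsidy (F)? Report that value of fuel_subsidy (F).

Policy A (N := 173, E := -4):
  N = 173
  V = 299 + 4·173 = 991
  F = 253 − 173 + 991 = 1071
Policy B (V + 58):
  N = 133
  V = 299 + 4·133 (+58 from intervention) = 889
  F = 253 − 133 + 889 = 1009
Comparing — Policy A: F=1071, Policy B: F=1009. Highest is 1071 (Policy A).

1071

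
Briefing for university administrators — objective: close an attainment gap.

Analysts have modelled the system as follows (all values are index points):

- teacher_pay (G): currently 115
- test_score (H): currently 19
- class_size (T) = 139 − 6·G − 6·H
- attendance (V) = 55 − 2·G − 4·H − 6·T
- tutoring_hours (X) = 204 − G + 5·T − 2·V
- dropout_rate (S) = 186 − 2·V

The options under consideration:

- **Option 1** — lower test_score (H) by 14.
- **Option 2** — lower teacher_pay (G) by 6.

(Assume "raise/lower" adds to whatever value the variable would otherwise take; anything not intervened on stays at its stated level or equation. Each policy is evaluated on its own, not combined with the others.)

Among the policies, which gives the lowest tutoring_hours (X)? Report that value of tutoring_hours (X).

-10120

Option 1 (H − 14):
  G = 115
  H = 19 − 14 = 5
  T = 139 − 6·115 − 6·5 = -581
  V = 55 − 2·115 − 4·5 − 6·(-581) = 3291
  X = 204 − 115 + 5·(-581) − 2·3291 = -9398
Option 2 (G − 6):
  G = 115 − 6 = 109
  H = 19
  T = 139 − 6·109 − 6·19 = -629
  V = 55 − 2·109 − 4·19 − 6·(-629) = 3535
  X = 204 − 109 + 5·(-629) − 2·3535 = -10120
Comparing — Option 1: X=-9398, Option 2: X=-10120. Lowest is -10120 (Option 2).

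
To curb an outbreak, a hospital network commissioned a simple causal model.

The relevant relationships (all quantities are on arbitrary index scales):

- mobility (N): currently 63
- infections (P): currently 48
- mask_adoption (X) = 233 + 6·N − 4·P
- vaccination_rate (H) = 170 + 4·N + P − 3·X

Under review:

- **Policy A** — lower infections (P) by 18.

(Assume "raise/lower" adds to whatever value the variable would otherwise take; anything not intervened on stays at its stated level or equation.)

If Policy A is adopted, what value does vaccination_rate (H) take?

-1021

Policy A (P − 18):
  N = 63
  P = 48 − 18 = 30
  X = 233 + 6·63 − 4·30 = 491
  H = 170 + 4·63 + 30 − 3·491 = -1021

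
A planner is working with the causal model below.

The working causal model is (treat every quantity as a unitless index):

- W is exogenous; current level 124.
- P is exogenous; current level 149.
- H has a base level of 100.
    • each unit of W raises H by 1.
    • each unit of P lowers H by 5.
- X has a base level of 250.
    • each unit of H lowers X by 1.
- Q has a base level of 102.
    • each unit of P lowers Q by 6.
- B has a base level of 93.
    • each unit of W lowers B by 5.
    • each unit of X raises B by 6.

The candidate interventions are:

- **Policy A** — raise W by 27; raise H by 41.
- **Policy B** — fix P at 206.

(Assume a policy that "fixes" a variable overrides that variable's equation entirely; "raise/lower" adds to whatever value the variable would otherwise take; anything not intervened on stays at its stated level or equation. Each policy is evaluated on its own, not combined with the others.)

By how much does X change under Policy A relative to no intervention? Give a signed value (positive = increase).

Baseline:
  W = 124
  P = 149
  H = 100 + 124 − 5·149 = -521
  X = 250 − (-521) = 771
Policy A (W + 27, H + 41):
  W = 124 + 27 = 151
  P = 149
  H = 100 + 151 − 5·149 (+41 from intervention) = -453
  X = 250 − (-453) = 703
Change in X: 703 − 771 = -68

-68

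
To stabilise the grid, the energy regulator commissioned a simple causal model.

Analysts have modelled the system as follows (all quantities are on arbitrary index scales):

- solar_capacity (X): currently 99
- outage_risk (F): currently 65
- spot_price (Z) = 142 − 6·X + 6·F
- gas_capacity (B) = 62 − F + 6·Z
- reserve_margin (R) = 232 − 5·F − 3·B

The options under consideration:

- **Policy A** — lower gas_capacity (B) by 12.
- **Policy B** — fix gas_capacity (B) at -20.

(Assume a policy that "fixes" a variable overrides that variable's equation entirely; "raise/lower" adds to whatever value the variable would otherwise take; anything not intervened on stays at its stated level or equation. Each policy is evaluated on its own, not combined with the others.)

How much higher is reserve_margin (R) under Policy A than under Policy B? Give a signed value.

Policy A (B − 12):
  X = 99
  F = 65
  Z = 142 − 6·99 + 6·65 = -62
  B = 62 − 65 + 6·(-62) (−12 from intervention) = -387
  R = 232 − 5·65 − 3·(-387) = 1068
Policy B (B := -20):
  X = 99
  F = 65
  Z = 142 − 6·99 + 6·65 = -62
  B = -20
  R = 232 − 5·65 − 3·(-20) = -33
R: 1068 − (-33) = 1101

1101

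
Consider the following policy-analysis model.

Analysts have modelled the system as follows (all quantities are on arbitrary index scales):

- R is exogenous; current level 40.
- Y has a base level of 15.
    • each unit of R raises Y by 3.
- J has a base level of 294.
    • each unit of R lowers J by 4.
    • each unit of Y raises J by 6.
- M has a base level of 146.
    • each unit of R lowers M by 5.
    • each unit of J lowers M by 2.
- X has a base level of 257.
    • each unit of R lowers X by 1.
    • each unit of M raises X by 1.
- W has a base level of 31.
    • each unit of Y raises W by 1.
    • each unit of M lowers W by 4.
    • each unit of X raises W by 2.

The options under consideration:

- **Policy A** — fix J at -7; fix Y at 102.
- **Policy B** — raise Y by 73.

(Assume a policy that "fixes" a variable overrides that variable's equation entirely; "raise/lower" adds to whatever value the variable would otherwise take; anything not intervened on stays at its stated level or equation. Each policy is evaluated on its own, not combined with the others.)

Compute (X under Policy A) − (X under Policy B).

2778

Policy A (J := -7, Y := 102):
  R = 40
  Y = 102
  J = -7
  M = 146 − 5·40 − 2·(-7) = -40
  X = 257 − 40 + (-40) = 177
Policy B (Y + 73):
  R = 40
  Y = 15 + 3·40 (+73 from intervention) = 208
  J = 294 − 4·40 + 6·208 = 1382
  M = 146 − 5·40 − 2·1382 = -2818
  X = 257 − 40 + (-2818) = -2601
X: 177 − (-2601) = 2778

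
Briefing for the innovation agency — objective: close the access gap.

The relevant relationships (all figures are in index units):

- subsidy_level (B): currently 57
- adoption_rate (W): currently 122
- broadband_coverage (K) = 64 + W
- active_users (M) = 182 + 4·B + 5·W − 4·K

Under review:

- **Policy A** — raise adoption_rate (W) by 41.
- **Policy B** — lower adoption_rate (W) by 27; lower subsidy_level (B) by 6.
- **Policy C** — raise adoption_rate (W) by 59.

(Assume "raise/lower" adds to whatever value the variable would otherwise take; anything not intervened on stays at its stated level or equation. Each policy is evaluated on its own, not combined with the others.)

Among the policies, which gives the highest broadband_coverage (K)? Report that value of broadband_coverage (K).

245

Policy A (W + 41):
  W = 122 + 41 = 163
  K = 64 + 163 = 227
Policy B (W − 27, B − 6):
  W = 122 − 27 = 95
  K = 64 + 95 = 159
Policy C (W + 59):
  W = 122 + 59 = 181
  K = 64 + 181 = 245
Comparing — Policy A: K=227, Policy B: K=159, Policy C: K=245. Highest is 245 (Policy C).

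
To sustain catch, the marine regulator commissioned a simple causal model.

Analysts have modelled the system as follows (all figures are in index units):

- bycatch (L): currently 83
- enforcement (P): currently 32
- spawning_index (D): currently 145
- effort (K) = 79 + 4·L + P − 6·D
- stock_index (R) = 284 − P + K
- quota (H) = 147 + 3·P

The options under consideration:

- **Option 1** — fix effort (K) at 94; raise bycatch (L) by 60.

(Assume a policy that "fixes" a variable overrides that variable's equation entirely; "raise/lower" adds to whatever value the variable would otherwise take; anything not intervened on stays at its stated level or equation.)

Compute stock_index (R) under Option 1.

346

Option 1 (K := 94, L + 60):
  L = 83 + 60 = 143
  P = 32
  D = 145
  K = 94
  R = 284 − 32 + 94 = 346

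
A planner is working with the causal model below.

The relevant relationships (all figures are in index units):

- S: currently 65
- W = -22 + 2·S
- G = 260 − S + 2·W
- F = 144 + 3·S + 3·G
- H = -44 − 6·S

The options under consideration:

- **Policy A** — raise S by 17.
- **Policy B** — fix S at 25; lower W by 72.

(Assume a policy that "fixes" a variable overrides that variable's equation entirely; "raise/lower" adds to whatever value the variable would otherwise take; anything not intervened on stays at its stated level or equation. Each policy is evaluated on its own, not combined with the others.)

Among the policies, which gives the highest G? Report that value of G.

Policy A (S + 17):
  S = 65 + 17 = 82
  W = -22 + 2·82 = 142
  G = 260 − 82 + 2·142 = 462
Policy B (S := 25, W − 72):
  S = 25
  W = -22 + 2·25 (−72 from intervention) = -44
  G = 260 − 25 + 2·(-44) = 147
Comparing — Policy A: G=462, Policy B: G=147. Highest is 462 (Policy A).

462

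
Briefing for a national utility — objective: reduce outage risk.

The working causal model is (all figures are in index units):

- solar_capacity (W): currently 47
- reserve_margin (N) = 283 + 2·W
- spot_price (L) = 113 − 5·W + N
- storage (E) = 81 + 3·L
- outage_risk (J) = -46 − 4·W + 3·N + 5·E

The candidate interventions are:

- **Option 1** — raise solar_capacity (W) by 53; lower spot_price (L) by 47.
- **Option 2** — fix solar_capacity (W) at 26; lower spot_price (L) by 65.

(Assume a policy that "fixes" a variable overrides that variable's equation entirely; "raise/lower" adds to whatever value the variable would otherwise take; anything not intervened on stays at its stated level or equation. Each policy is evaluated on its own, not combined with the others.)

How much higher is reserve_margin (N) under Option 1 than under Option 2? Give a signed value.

Option 1 (W + 53, L − 47):
  W = 47 + 53 = 100
  N = 283 + 2·100 = 483
Option 2 (W := 26, L − 65):
  W = 26
  N = 283 + 2·26 = 335
N: 483 − 335 = 148

148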